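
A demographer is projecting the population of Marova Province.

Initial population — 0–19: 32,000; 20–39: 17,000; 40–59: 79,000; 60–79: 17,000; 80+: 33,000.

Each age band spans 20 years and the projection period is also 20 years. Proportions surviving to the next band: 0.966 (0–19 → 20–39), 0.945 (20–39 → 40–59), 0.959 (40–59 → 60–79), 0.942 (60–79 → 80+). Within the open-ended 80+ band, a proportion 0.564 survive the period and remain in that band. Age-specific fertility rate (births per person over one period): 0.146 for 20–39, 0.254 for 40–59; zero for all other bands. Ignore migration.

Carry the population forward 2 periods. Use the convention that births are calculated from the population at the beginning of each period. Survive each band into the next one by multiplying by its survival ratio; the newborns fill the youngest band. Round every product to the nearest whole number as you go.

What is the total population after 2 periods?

Let band 1 be 0–19 through band 5 = 80+.
[period 1]
Births: 17000 × 0.146 = 2482, 79000 × 0.254 = 20066 → total 22548
Band 2: 32000 × 0.966 = 30912
Band 3: 17000 × 0.945 = 16065
Band 4: 79000 × 0.959 = 75761
Band 5: 17000 × 0.942 + 33000 × 0.564 = 16014 + 18612 = 34626
→ [22548, 30912, 16065, 75761, 34626]
[period 2]
Births: 30912 × 0.146 = 4513, 16065 × 0.254 = 4081 → total 8594
Band 2: 22548 × 0.966 = 21781
Band 3: 30912 × 0.945 = 29212
Band 4: 16065 × 0.959 = 15406
Band 5: 75761 × 0.942 + 34626 × 0.564 = 71367 + 19529 = 90896
→ [8594, 21781, 29212, 15406, 90896]
Total after period 2: 8594 + 21781 + 29212 + 15406 + 90896 = 165889

165889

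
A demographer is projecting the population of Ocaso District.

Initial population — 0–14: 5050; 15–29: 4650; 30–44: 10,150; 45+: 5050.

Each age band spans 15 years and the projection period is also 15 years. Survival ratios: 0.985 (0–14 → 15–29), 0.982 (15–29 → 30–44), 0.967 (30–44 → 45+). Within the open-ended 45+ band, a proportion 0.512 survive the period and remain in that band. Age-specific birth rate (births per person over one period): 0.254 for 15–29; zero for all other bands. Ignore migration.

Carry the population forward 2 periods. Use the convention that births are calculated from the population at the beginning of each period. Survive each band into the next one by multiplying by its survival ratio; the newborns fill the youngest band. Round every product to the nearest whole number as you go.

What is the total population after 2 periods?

18074

After projecting period 1:
Births: 4650 × 0.254 = 1181
15–29: 5050 × 0.985 = 4974
30–44: 4650 × 0.982 = 4566
45+: 10150 × 0.967 + 5050 × 0.512 = 9815 + 2586 = 12401
Giving 1181 / 4974 / 4566 / 12401.
After projecting period 2:
Births: 4974 × 0.254 = 1263
15–29: 1181 × 0.985 = 1163
30–44: 4974 × 0.982 = 4884
45+: 4566 × 0.967 + 12401 × 0.512 = 4415 + 6349 = 10764
Giving 1263 / 1163 / 4884 / 10764.
Total after period 2: 1263 + 1163 + 4884 + 10764 = 18074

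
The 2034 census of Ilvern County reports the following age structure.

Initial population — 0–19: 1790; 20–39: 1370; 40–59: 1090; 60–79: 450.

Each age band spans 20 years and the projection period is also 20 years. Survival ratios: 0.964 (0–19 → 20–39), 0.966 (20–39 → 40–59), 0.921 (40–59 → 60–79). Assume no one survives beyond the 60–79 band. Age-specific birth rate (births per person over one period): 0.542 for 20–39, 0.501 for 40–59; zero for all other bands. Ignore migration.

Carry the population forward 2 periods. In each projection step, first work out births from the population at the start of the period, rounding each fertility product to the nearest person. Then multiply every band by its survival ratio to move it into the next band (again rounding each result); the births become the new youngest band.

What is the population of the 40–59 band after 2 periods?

(Groups numbered youngest = 1 to oldest = 4.)
After projecting period 1:
Births: 1370 × 0.542 = 743  |  1090 × 0.501 = 546 → total 1289
Group 2: 1790 × 0.964 = 1726
Group 3: 1370 × 0.966 = 1323
Group 4: 1090 × 0.921 = 1004
Population now: 0–19=1289, 20–39=1726, 40–59=1323, 60–79=1004
After projecting period 2:
Births: 1726 × 0.542 = 935  |  1323 × 0.501 = 663 → total 1598
Group 2: 1289 × 0.964 = 1243
Group 3: 1726 × 0.966 = 1667
Group 4: 1323 × 0.921 = 1218
Population now: 0–19=1598, 20–39=1243, 40–59=1667, 60–79=1218

1667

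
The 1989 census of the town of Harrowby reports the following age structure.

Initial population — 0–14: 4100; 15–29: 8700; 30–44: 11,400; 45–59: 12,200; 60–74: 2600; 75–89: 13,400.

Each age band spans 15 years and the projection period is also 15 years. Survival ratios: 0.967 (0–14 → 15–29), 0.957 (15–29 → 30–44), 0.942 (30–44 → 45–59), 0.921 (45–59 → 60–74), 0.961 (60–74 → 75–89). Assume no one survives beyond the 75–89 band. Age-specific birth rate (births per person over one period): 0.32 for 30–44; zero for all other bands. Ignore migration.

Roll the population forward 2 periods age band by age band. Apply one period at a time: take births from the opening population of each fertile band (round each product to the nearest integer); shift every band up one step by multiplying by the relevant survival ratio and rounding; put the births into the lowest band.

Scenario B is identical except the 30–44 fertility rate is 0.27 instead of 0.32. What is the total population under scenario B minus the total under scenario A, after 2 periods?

Period 1:
Births: 11400 × 0.32 = 3648
15–29: 4100 × 0.967 = 3965
30–44: 8700 × 0.957 = 8326
45–59: 11400 × 0.942 = 10739
60–74: 12200 × 0.921 = 11236
75–89: 2600 × 0.961 = 2499
→ [3648, 3965, 8326, 10739, 11236, 2499]
Period 2:
Births: 8326 × 0.32 = 2664
15–29: 3648 × 0.967 = 3528
30–44: 3965 × 0.957 = 3795
45–59: 8326 × 0.942 = 7843
60–74: 10739 × 0.921 = 9891
75–89: 11236 × 0.961 = 10798
→ [2664, 3528, 3795, 7843, 9891, 10798]
Scenario A total after 2 periods: 38519
Scenario B projection —
Period 1:
Births: 11400 × 0.27 = 3078
15–29: 4100 × 0.967 = 3965
30–44: 8700 × 0.957 = 8326
45–59: 11400 × 0.942 = 10739
60–74: 12200 × 0.921 = 11236
75–89: 2600 × 0.961 = 2499
→ [3078, 3965, 8326, 10739, 11236, 2499]
Period 2:
Births: 8326 × 0.27 = 2248
15–29: 3078 × 0.967 = 2976
30–44: 3965 × 0.957 = 3795
45–59: 8326 × 0.942 = 7843
60–74: 10739 × 0.921 = 9891
75–89: 11236 × 0.961 = 10798
→ [2248, 2976, 3795, 7843, 9891, 10798]
Scenario B total after 2 periods: 37551
Difference B − A = 37551 − 38519 = -968

-968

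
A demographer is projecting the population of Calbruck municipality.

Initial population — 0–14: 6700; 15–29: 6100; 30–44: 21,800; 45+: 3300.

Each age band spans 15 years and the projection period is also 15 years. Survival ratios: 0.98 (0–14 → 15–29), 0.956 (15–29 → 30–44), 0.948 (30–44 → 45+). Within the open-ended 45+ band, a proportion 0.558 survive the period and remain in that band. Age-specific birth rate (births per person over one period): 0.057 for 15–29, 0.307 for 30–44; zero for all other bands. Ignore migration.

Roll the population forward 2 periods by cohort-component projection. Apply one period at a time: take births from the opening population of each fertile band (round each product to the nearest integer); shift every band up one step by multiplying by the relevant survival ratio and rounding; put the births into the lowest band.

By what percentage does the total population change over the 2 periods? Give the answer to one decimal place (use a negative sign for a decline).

-11.8

Period 1:
Births: 6100 * 0.057 = 348  |  21800 * 0.307 = 6693 → total 7041
15–29: 6700 * 0.98 = 6566
30–44: 6100 * 0.956 = 5832
45+: 21800 * 0.948 + 3300 * 0.558 = 20666 + 1841 = 22507
Population now: 0–14=7041, 15–29=6566, 30–44=5832, 45+=22507
Period 2:
Births: 6566 * 0.057 = 374  |  5832 * 0.307 = 1790 → total 2164
15–29: 7041 * 0.98 = 6900
30–44: 6566 * 0.956 = 6277
45+: 5832 * 0.948 + 22507 * 0.558 = 5529 + 12559 = 18088
Population now: 0–14=2164, 15–29=6900, 30–44=6277, 45+=18088
Total: 37900 → 33429; change = -4471; percentage change = -11.8%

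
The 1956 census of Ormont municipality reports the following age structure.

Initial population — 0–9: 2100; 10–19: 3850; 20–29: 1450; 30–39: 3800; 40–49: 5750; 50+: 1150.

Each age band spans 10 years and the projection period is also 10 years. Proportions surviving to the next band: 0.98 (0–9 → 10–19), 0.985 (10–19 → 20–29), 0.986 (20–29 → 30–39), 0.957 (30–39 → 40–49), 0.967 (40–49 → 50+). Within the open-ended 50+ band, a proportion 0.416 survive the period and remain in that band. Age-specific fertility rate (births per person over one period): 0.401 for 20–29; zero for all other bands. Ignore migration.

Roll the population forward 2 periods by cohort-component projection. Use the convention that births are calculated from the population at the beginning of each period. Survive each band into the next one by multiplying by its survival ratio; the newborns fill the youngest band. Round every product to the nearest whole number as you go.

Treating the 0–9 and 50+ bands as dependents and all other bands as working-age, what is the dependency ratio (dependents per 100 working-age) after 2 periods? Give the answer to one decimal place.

Period 1:
Births: 1450 * 0.401 = 581
10–19: 2100 * 0.98 = 2058
20–29: 3850 * 0.985 = 3792
30–39: 1450 * 0.986 = 1430
40–49: 3800 * 0.957 = 3637
50+: 5750 * 0.967 + 1150 * 0.416 = 5560 + 478 = 6038
→ [581, 2058, 3792, 1430, 3637, 6038]
Period 2:
Births: 3792 * 0.401 = 1521
10–19: 581 * 0.98 = 569
20–29: 2058 * 0.985 = 2027
30–39: 3792 * 0.986 = 3739
40–49: 1430 * 0.957 = 1369
50+: 3637 * 0.967 + 6038 * 0.416 = 3517 + 2512 = 6029
→ [1521, 569, 2027, 3739, 1369, 6029]
Dependents (band 0–9 + band 50+) = 1521 + 6029 = 7550; working-age = 7704; ratio = 7550/7704 × 100 = 98.0

98.0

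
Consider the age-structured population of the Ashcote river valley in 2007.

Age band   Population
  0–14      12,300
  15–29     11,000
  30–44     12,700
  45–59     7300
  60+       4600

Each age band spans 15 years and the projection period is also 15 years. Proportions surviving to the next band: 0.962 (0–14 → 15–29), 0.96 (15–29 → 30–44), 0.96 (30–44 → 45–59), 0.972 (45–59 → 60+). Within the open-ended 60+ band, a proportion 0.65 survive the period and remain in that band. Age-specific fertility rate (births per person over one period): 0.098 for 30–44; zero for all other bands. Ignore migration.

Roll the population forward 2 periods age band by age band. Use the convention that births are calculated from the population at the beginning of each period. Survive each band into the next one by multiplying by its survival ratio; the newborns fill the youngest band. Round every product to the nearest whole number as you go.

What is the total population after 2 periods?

42138

[period 1]
Births: 12700 × 0.098 = 1245
15–29: 12300 × 0.962 = 11833
30–44: 11000 × 0.96 = 10560
45–59: 12700 × 0.96 = 12192
60+: 7300 × 0.972 + 4600 × 0.65 = 7096 + 2990 = 10086
Population now: 0–14=1245, 15–29=11833, 30–44=10560, 45–59=12192, 60+=10086
[period 2]
Births: 10560 × 0.098 = 1035
15–29: 1245 × 0.962 = 1198
30–44: 11833 × 0.96 = 11360
45–59: 10560 × 0.96 = 10138
60+: 12192 × 0.972 + 10086 × 0.65 = 11851 + 6556 = 18407
Population now: 0–14=1035, 15–29=1198, 30–44=11360, 45–59=10138, 60+=18407
Total after period 2: 1035 + 1198 + 11360 + 10138 + 18407 = 42138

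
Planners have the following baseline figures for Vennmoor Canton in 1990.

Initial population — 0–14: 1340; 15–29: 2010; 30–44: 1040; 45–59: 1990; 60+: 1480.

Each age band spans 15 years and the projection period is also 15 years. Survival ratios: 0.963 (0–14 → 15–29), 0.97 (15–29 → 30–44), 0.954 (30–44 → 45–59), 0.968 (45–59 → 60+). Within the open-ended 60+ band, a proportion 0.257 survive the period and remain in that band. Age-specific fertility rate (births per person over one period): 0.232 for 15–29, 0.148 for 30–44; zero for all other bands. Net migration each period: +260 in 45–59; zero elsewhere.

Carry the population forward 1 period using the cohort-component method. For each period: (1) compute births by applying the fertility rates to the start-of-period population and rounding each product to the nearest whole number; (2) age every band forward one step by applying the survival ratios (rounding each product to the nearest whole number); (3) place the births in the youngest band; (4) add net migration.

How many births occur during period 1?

Period 1:
Births: 2010 × 0.232 = 466 ; 1040 × 0.148 = 154 — total 620
15–29: 1340 × 0.963 = 1290
30–44: 2010 × 0.97 = 1950
45–59: 1040 × 0.954 = 992
60+: 1990 × 0.968 + 1480 × 0.257 = 1926 + 380 = 2306
Net migration: 45–59 + 260 → 1252
Population now: 0–14=620, 15–29=1290, 30–44=1950, 45–59=1252, 60+=2306

620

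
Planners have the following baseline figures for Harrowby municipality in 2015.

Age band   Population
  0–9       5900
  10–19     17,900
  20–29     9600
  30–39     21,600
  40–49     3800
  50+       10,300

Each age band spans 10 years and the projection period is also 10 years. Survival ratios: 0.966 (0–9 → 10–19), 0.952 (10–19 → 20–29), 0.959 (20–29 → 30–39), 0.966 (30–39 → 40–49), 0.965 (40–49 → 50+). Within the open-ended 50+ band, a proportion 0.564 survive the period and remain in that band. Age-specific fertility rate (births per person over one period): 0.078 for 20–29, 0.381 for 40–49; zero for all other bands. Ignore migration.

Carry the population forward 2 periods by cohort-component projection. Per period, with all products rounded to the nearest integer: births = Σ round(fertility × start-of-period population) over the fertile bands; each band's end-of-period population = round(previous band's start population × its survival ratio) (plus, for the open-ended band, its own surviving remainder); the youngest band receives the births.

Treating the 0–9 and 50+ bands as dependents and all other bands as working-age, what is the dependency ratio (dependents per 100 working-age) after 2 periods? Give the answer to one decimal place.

— Period 1 —
Births: 9600 × 0.078 = 749, 3800 × 0.381 = 1448 — total 2197
10–19: 5900 × 0.966 = 5699
20–29: 17900 × 0.952 = 17041
30–39: 9600 × 0.959 = 9206
40–49: 21600 × 0.966 = 20866
50+: 3800 × 0.965 + 10300 × 0.564 = 3667 + 5809 = 9476
End of period: [2197, 5699, 17041, 9206, 20866, 9476]
— Period 2 —
Births: 17041 × 0.078 = 1329, 20866 × 0.381 = 7950 — total 9279
10–19: 2197 × 0.966 = 2122
20–29: 5699 × 0.952 = 5425
30–39: 17041 × 0.959 = 16342
40–49: 9206 × 0.966 = 8893
50+: 20866 × 0.965 + 9476 × 0.564 = 20136 + 5344 = 25480
End of period: [9279, 2122, 5425, 16342, 8893, 25480]
Dependents (band 0–9 + band 50+) = 9279 + 25480 = 34759; working-age = 32782; ratio = 34759/32782 × 100 = 106.0

106.0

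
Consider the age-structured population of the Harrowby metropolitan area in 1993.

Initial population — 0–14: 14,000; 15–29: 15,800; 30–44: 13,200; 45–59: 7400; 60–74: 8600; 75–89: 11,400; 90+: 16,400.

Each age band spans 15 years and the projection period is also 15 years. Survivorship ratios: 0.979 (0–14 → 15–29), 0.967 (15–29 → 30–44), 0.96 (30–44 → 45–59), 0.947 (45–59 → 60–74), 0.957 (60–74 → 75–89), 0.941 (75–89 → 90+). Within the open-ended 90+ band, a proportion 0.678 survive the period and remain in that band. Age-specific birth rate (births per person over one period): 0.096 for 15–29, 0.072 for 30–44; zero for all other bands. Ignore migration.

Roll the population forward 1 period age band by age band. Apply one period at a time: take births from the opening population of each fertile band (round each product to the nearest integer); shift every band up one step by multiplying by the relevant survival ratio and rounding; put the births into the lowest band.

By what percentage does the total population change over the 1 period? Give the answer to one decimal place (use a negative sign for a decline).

-6.4

Numbering the groups 1..7 from youngest to oldest:
— Period 1 —
Births: 15800 × 0.096 = 1517, 13200 × 0.072 = 950 ⇒ total 2467
Group 2: 14000 × 0.979 = 13706
Group 3: 15800 × 0.967 = 15279
Group 4: 13200 × 0.96 = 12672
Group 5: 7400 × 0.947 = 7008
Group 6: 8600 × 0.957 = 8230
Group 7: 11400 × 0.941 + 16400 × 0.678 = 10727 + 11119 = 21846
Population now: 0–14=2467, 15–29=13706, 30–44=15279, 45–59=12672, 60–74=7008, 75–89=8230, 90+=21846
Total: 86800 → 81208; change = -5592; percentage change = -6.4%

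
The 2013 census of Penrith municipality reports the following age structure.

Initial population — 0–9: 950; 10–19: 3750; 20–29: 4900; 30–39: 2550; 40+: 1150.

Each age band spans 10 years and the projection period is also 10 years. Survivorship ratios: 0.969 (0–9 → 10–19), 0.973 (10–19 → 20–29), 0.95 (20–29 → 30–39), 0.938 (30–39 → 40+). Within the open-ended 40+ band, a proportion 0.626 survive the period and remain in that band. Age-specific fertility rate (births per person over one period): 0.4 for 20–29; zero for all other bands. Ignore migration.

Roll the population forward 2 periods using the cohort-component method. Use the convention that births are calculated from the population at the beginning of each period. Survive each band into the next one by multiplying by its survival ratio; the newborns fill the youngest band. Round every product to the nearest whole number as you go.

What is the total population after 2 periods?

Let group 1 be 0–9 through group 5 = 40+.
After projecting period 1:
Births: 4900 * 0.4 = 1960
Group 2: 950 * 0.969 = 921
Group 3: 3750 * 0.973 = 3649
Group 4: 4900 * 0.95 = 4655
Group 5: 2550 * 0.938 + 1150 * 0.626 = 2392 + 720 = 3112
End of period: [1960, 921, 3649, 4655, 3112]
After projecting period 2:
Births: 3649 * 0.4 = 1460
Group 2: 1960 * 0.969 = 1899
Group 3: 921 * 0.973 = 896
Group 4: 3649 * 0.95 = 3467
Group 5: 4655 * 0.938 + 3112 * 0.626 = 4366 + 1948 = 6314
End of period: [1460, 1899, 896, 3467, 6314]
Total after period 2: 1460 + 1899 + 896 + 3467 + 6314 = 14036

14036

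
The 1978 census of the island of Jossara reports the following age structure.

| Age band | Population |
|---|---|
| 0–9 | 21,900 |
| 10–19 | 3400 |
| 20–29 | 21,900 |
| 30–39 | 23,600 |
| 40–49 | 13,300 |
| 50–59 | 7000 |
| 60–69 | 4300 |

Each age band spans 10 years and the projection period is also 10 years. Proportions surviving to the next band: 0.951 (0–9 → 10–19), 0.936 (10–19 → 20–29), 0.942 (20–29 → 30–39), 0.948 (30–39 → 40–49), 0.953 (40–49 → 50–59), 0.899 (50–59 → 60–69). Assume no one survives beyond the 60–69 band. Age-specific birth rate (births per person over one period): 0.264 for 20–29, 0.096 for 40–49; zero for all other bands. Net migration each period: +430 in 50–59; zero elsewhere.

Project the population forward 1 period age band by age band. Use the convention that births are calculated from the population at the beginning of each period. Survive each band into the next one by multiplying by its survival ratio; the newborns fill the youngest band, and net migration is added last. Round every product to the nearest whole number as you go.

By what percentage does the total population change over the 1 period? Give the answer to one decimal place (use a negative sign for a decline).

-2.0

Call the bands 1 to 7, youngest first.
[period 1]
Births: 21900 * 0.264 = 5782 ; 13300 * 0.096 = 1277 → 7059
Band 2: 21900 * 0.951 = 20827
Band 3: 3400 * 0.936 = 3182
Band 4: 21900 * 0.942 = 20630
Band 5: 23600 * 0.948 = 22373
Band 6: 13300 * 0.953 = 12675
Band 7: 7000 * 0.899 = 6293
Net migration: Band 6 + 430 → 13105
Giving 7059 / 20827 / 3182 / 20630 / 22373 / 13105 / 6293.
Total: 95400 → 93469; change = -1931; percentage change = -2.0%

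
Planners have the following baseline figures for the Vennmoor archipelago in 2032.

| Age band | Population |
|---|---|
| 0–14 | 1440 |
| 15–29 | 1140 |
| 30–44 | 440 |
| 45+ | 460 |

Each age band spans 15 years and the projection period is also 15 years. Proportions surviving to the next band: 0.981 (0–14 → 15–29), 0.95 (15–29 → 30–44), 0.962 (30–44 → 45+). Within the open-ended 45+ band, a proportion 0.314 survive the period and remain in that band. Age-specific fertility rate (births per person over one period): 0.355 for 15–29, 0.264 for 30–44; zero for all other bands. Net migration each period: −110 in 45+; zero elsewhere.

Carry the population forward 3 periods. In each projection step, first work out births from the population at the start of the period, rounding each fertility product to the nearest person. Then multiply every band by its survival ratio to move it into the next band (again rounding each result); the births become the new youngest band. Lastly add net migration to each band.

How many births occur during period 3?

535

After projecting period 1:
Births: 1140 × 0.355 = 405  |  440 × 0.264 = 116 → total 521
15–29: 1440 × 0.981 = 1413
30–44: 1140 × 0.95 = 1083
45+: 440 × 0.962 + 460 × 0.314 = 423 + 144 = 567
Net migration: 45+ − 110 → 457
End of period: [521, 1413, 1083, 457]
After projecting period 2:
Births: 1413 × 0.355 = 502  |  1083 × 0.264 = 286 → total 788
15–29: 521 × 0.981 = 511
30–44: 1413 × 0.95 = 1342
45+: 1083 × 0.962 + 457 × 0.314 = 1042 + 143 = 1185
Net migration: 45+ − 110 → 1075
End of period: [788, 511, 1342, 1075]
After projecting period 3:
Births: 511 × 0.355 = 181  |  1342 × 0.264 = 354 → total 535
15–29: 788 × 0.981 = 773
30–44: 511 × 0.95 = 485
45+: 1342 × 0.962 + 1075 × 0.314 = 1291 + 338 = 1629
Net migration: 45+ − 110 → 1519
End of period: [535, 773, 485, 1519]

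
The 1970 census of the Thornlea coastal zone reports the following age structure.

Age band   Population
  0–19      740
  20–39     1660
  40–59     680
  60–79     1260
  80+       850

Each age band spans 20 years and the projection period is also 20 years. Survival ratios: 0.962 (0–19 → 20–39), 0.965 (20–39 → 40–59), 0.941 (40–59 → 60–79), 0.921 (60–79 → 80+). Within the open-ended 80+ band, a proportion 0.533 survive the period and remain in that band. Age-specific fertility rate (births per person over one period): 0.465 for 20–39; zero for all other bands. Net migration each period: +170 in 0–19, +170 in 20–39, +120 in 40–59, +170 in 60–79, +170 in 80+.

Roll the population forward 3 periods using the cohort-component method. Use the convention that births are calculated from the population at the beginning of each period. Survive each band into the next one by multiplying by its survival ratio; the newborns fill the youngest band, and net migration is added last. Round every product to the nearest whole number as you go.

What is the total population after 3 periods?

Period 1:
Births: 1660 * 0.465 = 772
20–39: 740 * 0.962 = 712
40–59: 1660 * 0.965 = 1602
60–79: 680 * 0.941 = 640
80+: 1260 * 0.921 + 850 * 0.533 = 1160 + 453 = 1613
Net migration: 0–19 + 170 → 942; 20–39 + 170 → 882; 40–59 + 120 → 1722; 60–79 + 170 → 810; 80+ + 170 → 1783
End of period: [942, 882, 1722, 810, 1783]
Period 2:
Births: 882 * 0.465 = 410
20–39: 942 * 0.962 = 906
40–59: 882 * 0.965 = 851
60–79: 1722 * 0.941 = 1620
80+: 810 * 0.921 + 1783 * 0.533 = 746 + 950 = 1696
Net migration: 0–19 + 170 → 580; 20–39 + 170 → 1076; 40–59 + 120 → 971; 60–79 + 170 → 1790; 80+ + 170 → 1866
End of period: [580, 1076, 971, 1790, 1866]
Period 3:
Births: 1076 * 0.465 = 500
20–39: 580 * 0.962 = 558
40–59: 1076 * 0.965 = 1038
60–79: 971 * 0.941 = 914
80+: 1790 * 0.921 + 1866 * 0.533 = 1649 + 995 = 2644
Net migration: 0–19 + 170 → 670; 20–39 + 170 → 728; 40–59 + 120 → 1158; 60–79 + 170 → 1084; 80+ + 170 → 2814
End of period: [670, 728, 1158, 1084, 2814]
Total after period 3: 670 + 728 + 1158 + 1084 + 2814 = 6454

6454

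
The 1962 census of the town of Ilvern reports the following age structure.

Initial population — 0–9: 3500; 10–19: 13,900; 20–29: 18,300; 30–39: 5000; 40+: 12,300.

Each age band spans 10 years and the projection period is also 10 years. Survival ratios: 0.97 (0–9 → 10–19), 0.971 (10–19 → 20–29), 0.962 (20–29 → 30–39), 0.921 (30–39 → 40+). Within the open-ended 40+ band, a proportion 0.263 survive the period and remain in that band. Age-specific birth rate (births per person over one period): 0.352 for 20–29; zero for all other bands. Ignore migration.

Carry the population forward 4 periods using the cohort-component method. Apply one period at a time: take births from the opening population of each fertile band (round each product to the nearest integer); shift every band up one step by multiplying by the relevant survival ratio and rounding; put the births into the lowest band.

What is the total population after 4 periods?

20903

Numbering the groups 1..5 from youngest to oldest:
— Period 1 —
Births: 18300 * 0.352 = 6442
Group 2: 3500 * 0.97 = 3395
Group 3: 13900 * 0.971 = 13497
Group 4: 18300 * 0.962 = 17605
Group 5: 5000 * 0.921 + 12300 * 0.263 = 4605 + 3235 = 7840
Giving 6442 / 3395 / 13497 / 17605 / 7840.
— Period 2 —
Births: 13497 * 0.352 = 4751
Group 2: 6442 * 0.97 = 6249
Group 3: 3395 * 0.971 = 3297
Group 4: 13497 * 0.962 = 12984
Group 5: 17605 * 0.921 + 7840 * 0.263 = 16214 + 2062 = 18276
Giving 4751 / 6249 / 3297 / 12984 / 18276.
— Period 3 —
Births: 3297 * 0.352 = 1161
Group 2: 4751 * 0.97 = 4608
Group 3: 6249 * 0.971 = 6068
Group 4: 3297 * 0.962 = 3172
Group 5: 12984 * 0.921 + 18276 * 0.263 = 11958 + 4807 = 16765
Giving 1161 / 4608 / 6068 / 3172 / 16765.
— Period 4 —
Births: 6068 * 0.352 = 2136
Group 2: 1161 * 0.97 = 1126
Group 3: 4608 * 0.971 = 4474
Group 4: 6068 * 0.962 = 5837
Group 5: 3172 * 0.921 + 16765 * 0.263 = 2921 + 4409 = 7330
Giving 2136 / 1126 / 4474 / 5837 / 7330.
Total after period 4: 2136 + 1126 + 4474 + 5837 + 7330 = 20903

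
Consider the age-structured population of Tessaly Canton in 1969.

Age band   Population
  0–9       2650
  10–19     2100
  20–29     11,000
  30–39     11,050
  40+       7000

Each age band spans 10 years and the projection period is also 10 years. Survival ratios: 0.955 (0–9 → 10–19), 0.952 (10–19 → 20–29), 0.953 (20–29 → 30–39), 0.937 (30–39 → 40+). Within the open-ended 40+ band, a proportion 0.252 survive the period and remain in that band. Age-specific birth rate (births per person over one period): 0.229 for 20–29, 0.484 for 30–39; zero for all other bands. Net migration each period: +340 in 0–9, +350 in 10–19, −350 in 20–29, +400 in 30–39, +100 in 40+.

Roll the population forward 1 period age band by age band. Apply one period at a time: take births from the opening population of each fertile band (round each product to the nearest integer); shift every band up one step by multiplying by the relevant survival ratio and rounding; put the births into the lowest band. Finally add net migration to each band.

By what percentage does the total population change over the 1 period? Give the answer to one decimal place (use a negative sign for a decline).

6.0

Let group 1 be 0–9 through group 5 = 40+.
[period 1]
Births: 11000 × 0.229 = 2519, 11050 × 0.484 = 5348 → 7867
Group 2: 2650 × 0.955 = 2531
Group 3: 2100 × 0.952 = 1999
Group 4: 11000 × 0.953 = 10483
Group 5: 11050 × 0.937 + 7000 × 0.252 = 10354 + 1764 = 12118
Net migration: Group 1 + 340 → 8207; Group 2 + 350 → 2881; Group 3 − 350 → 1649; Group 4 + 400 → 10883; Group 5 + 100 → 12218
→ [8207, 2881, 1649, 10883, 12218]
Total: 33800 → 35838; change = 2038; percentage change = 6.0%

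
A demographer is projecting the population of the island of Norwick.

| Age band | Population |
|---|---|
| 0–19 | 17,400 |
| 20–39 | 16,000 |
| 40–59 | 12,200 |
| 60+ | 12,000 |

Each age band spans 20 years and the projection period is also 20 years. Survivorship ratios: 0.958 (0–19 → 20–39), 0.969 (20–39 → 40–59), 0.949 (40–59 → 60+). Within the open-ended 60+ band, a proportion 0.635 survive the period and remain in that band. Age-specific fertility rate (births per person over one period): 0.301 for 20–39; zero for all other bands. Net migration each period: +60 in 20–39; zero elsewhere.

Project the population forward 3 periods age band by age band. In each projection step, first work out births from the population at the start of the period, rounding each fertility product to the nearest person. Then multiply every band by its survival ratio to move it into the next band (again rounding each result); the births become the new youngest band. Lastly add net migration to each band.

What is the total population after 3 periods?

43287

Period 1:
Births: 16000 × 0.301 = 4816
20–39: 17400 × 0.958 = 16669
40–59: 16000 × 0.969 = 15504
60+: 12200 × 0.949 + 12000 × 0.635 = 11578 + 7620 = 19198
Net migration: 20–39 + 60 → 16729
Population now: 0–19=4816, 20–39=16729, 40–59=15504, 60+=19198
Period 2:
Births: 16729 × 0.301 = 5035
20–39: 4816 × 0.958 = 4614
40–59: 16729 × 0.969 = 16210
60+: 15504 × 0.949 + 19198 × 0.635 = 14713 + 12191 = 26904
Net migration: 20–39 + 60 → 4674
Population now: 0–19=5035, 20–39=4674, 40–59=16210, 60+=26904
Period 3:
Births: 4674 × 0.301 = 1407
20–39: 5035 × 0.958 = 4824
40–59: 4674 × 0.969 = 4529
60+: 16210 × 0.949 + 26904 × 0.635 = 15383 + 17084 = 32467
Net migration: 20–39 + 60 → 4884
Population now: 0–19=1407, 20–39=4884, 40–59=4529, 60+=32467
Total after period 3: 1407 + 4884 + 4529 + 32467 = 43287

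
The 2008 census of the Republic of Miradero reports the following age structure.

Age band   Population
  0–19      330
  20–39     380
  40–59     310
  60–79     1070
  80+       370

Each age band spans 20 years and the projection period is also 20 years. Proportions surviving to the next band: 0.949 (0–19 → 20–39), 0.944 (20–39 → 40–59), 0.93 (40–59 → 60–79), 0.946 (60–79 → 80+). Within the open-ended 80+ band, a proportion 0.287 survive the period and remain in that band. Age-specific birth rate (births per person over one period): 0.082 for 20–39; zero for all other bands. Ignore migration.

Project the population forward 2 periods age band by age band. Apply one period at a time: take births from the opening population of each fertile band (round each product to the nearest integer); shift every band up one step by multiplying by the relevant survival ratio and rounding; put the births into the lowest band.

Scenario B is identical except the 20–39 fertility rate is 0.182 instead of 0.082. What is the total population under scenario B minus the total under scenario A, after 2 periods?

Period 1.
Births: 380 × 0.082 = 31
20–39: 330 × 0.949 = 313
40–59: 380 × 0.944 = 359
60–79: 310 × 0.93 = 288
80+: 1070 × 0.946 + 370 × 0.287 = 1012 + 106 = 1118
End of period: [31, 313, 359, 288, 1118]
Period 2.
Births: 313 × 0.082 = 26
20–39: 31 × 0.949 = 29
40–59: 313 × 0.944 = 295
60–79: 359 × 0.93 = 334
80+: 288 × 0.946 + 1118 × 0.287 = 272 + 321 = 593
End of period: [26, 29, 295, 334, 593]
Scenario A total after 2 periods: 1277
Scenario B projection —
Period 1.
Births: 380 × 0.182 = 69
20–39: 330 × 0.949 = 313
40–59: 380 × 0.944 = 359
60–79: 310 × 0.93 = 288
80+: 1070 × 0.946 + 370 × 0.287 = 1012 + 106 = 1118
End of period: [69, 313, 359, 288, 1118]
Period 2.
Births: 313 × 0.182 = 57
20–39: 69 × 0.949 = 65
40–59: 313 × 0.944 = 295
60–79: 359 × 0.93 = 334
80+: 288 × 0.946 + 1118 × 0.287 = 272 + 321 = 593
End of period: [57, 65, 295, 334, 593]
Scenario B total after 2 periods: 1344
Difference B − A = 1344 − 1277 = 67

67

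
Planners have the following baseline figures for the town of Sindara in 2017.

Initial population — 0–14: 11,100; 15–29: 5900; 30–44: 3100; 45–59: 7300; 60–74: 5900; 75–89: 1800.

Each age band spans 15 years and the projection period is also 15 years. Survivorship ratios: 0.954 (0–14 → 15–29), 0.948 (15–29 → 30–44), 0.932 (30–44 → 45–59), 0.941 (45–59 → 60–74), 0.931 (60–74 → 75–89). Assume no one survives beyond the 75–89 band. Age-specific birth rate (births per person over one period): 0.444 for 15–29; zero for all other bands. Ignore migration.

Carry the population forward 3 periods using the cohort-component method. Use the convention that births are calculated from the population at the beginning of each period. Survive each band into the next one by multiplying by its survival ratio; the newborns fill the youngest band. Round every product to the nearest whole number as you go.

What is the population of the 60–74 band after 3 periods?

Let group 1 be 0–14 through group 6 = 75–89.
[period 1]
Births: 5900 × 0.444 = 2620
Group 2: 11100 × 0.954 = 10589
Group 3: 5900 × 0.948 = 5593
Group 4: 3100 × 0.932 = 2889
Group 5: 7300 × 0.941 = 6869
Group 6: 5900 × 0.931 = 5493
End of period: [2620, 10589, 5593, 2889, 6869, 5493]
[period 2]
Births: 10589 × 0.444 = 4702
Group 2: 2620 × 0.954 = 2499
Group 3: 10589 × 0.948 = 10038
Group 4: 5593 × 0.932 = 5213
Group 5: 2889 × 0.941 = 2719
Group 6: 6869 × 0.931 = 6395
End of period: [4702, 2499, 10038, 5213, 2719, 6395]
[period 3]
Births: 2499 × 0.444 = 1110
Group 2: 4702 × 0.954 = 4486
Group 3: 2499 × 0.948 = 2369
Group 4: 10038 × 0.932 = 9355
Group 5: 5213 × 0.941 = 4905
Group 6: 2719 × 0.931 = 2531
End of period: [1110, 4486, 2369, 9355, 4905, 2531]

4905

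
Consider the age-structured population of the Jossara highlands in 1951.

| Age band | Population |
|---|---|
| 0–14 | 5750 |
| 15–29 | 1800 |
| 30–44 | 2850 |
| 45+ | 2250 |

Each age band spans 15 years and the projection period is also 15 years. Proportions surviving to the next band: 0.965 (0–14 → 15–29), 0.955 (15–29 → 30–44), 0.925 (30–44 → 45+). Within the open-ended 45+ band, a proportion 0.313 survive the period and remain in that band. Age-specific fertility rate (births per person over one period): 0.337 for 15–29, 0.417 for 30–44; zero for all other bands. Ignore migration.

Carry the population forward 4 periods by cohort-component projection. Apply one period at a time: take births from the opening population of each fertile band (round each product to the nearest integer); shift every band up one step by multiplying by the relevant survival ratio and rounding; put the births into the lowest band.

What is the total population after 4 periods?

9934

(Groups numbered youngest = 1 to oldest = 4.)
[period 1]
Births: 1800 × 0.337 = 607 ; 2850 × 0.417 = 1188 → total 1795
Group 2: 5750 × 0.965 = 5549
Group 3: 1800 × 0.955 = 1719
Group 4: 2850 × 0.925 + 2250 × 0.313 = 2636 + 704 = 3340
Giving 1795 / 5549 / 1719 / 3340.
[period 2]
Births: 5549 × 0.337 = 1870 ; 1719 × 0.417 = 717 → total 2587
Group 2: 1795 × 0.965 = 1732
Group 3: 5549 × 0.955 = 5299
Group 4: 1719 × 0.925 + 3340 × 0.313 = 1590 + 1045 = 2635
Giving 2587 / 1732 / 5299 / 2635.
[period 3]
Births: 1732 × 0.337 = 584 ; 5299 × 0.417 = 2210 → total 2794
Group 2: 2587 × 0.965 = 2496
Group 3: 1732 × 0.955 = 1654
Group 4: 5299 × 0.925 + 2635 × 0.313 = 4902 + 825 = 5727
Giving 2794 / 2496 / 1654 / 5727.
[period 4]
Births: 2496 × 0.337 = 841 ; 1654 × 0.417 = 690 → total 1531
Group 2: 2794 × 0.965 = 2696
Group 3: 2496 × 0.955 = 2384
Group 4: 1654 × 0.925 + 5727 × 0.313 = 1530 + 1793 = 3323
Giving 1531 / 2696 / 2384 / 3323.
Total after period 4: 1531 + 2696 + 2384 + 3323 = 9934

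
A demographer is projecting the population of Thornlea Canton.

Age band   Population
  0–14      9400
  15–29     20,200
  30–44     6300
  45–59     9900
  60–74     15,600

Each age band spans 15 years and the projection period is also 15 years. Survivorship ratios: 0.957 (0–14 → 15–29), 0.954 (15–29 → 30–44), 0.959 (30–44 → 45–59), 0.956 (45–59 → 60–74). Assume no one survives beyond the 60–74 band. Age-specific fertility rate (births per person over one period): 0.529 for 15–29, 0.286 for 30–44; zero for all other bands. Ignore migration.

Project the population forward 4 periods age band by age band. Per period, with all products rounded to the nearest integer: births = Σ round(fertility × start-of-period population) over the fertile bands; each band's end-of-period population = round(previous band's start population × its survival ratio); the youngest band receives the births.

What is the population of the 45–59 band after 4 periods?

— Period 1 —
Births: 20200 × 0.529 = 10686  |  6300 × 0.286 = 1802 → total 12488
15–29: 9400 × 0.957 = 8996
30–44: 20200 × 0.954 = 19271
45–59: 6300 × 0.959 = 6042
60–74: 9900 × 0.956 = 9464
Giving 12488 / 8996 / 19271 / 6042 / 9464.
— Period 2 —
Births: 8996 × 0.529 = 4759  |  19271 × 0.286 = 5512 → total 10271
15–29: 12488 × 0.957 = 11951
30–44: 8996 × 0.954 = 8582
45–59: 19271 × 0.959 = 18481
60–74: 6042 × 0.956 = 5776
Giving 10271 / 11951 / 8582 / 18481 / 5776.
— Period 3 —
Births: 11951 × 0.529 = 6322  |  8582 × 0.286 = 2454 → total 8776
15–29: 10271 × 0.957 = 9829
30–44: 11951 × 0.954 = 11401
45–59: 8582 × 0.959 = 8230
60–74: 18481 × 0.956 = 17668
Giving 8776 / 9829 / 11401 / 8230 / 17668.
— Period 4 —
Births: 9829 × 0.529 = 5200  |  11401 × 0.286 = 3261 → total 8461
15–29: 8776 × 0.957 = 8399
30–44: 9829 × 0.954 = 9377
45–59: 11401 × 0.959 = 10934
60–74: 8230 × 0.956 = 7868
Giving 8461 / 8399 / 9377 / 10934 / 7868.

10934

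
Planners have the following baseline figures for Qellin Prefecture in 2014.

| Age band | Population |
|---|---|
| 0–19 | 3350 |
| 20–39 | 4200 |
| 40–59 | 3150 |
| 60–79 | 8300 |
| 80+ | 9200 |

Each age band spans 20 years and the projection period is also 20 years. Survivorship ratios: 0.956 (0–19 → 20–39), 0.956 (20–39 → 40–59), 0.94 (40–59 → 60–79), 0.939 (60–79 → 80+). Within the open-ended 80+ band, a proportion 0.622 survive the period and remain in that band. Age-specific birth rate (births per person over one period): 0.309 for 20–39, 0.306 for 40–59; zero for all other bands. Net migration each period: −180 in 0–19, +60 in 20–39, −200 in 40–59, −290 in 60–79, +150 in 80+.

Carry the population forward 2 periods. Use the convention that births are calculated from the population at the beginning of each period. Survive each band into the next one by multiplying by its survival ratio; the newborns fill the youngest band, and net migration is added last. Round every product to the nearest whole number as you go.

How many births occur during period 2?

— Period 1 —
Births: 4200 * 0.309 = 1298  |  3150 * 0.306 = 964 → 2262
20–39: 3350 * 0.956 = 3203
40–59: 4200 * 0.956 = 4015
60–79: 3150 * 0.94 = 2961
80+: 8300 * 0.939 + 9200 * 0.622 = 7794 + 5722 = 13516
Net migration: 0–19 − 180 → 2082; 20–39 + 60 → 3263; 40–59 − 200 → 3815; 60–79 − 290 → 2671; 80+ + 150 → 13666
→ [2082, 3263, 3815, 2671, 13666]
— Period 2 —
Births: 3263 * 0.309 = 1008  |  3815 * 0.306 = 1167 → 2175
20–39: 2082 * 0.956 = 1990
40–59: 3263 * 0.956 = 3119
60–79: 3815 * 0.94 = 3586
80+: 2671 * 0.939 + 13666 * 0.622 = 2508 + 8500 = 11008
Net migration: 0–19 − 180 → 1995; 20–39 + 60 → 2050; 40–59 − 200 → 2919; 60–79 − 290 → 3296; 80+ + 150 → 11158
→ [1995, 2050, 2919, 3296, 11158]

2175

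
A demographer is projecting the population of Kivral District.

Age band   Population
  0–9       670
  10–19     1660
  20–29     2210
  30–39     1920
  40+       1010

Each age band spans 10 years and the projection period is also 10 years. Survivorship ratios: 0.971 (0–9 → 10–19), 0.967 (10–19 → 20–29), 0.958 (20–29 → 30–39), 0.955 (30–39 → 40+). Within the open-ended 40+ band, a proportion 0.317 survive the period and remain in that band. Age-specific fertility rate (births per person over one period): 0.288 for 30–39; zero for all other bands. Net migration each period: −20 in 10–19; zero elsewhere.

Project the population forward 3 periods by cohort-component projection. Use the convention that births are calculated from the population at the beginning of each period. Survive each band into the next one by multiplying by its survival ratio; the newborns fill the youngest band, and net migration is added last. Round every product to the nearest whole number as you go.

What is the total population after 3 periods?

4425

Period 1:
Births: 1920 × 0.288 = 553
10–19: 670 × 0.971 = 651
20–29: 1660 × 0.967 = 1605
30–39: 2210 × 0.958 = 2117
40+: 1920 × 0.955 + 1010 × 0.317 = 1834 + 320 = 2154
Net migration: 10–19 − 20 → 631
→ [553, 631, 1605, 2117, 2154]
Period 2:
Births: 2117 × 0.288 = 610
10–19: 553 × 0.971 = 537
20–29: 631 × 0.967 = 610
30–39: 1605 × 0.958 = 1538
40+: 2117 × 0.955 + 2154 × 0.317 = 2022 + 683 = 2705
Net migration: 10–19 − 20 → 517
→ [610, 517, 610, 1538, 2705]
Period 3:
Births: 1538 × 0.288 = 443
10–19: 610 × 0.971 = 592
20–29: 517 × 0.967 = 500
30–39: 610 × 0.958 = 584
40+: 1538 × 0.955 + 2705 × 0.317 = 1469 + 857 = 2326
Net migration: 10–19 − 20 → 572
→ [443, 572, 500, 584, 2326]
Total after period 3: 443 + 572 + 500 + 584 + 2326 = 4425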